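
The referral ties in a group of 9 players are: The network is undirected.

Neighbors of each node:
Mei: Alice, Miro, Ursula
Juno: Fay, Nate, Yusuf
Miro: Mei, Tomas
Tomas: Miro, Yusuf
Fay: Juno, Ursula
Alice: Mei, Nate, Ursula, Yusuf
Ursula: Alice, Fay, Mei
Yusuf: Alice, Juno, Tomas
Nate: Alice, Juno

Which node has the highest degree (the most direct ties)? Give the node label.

Degrees — Alice:4, Fay:2, Juno:3, Mei:3, Miro:2, Nate:2, Tomas:2, Ursula:3, Yusuf:3.
The maximum is 4, attained only by Alice.

Alice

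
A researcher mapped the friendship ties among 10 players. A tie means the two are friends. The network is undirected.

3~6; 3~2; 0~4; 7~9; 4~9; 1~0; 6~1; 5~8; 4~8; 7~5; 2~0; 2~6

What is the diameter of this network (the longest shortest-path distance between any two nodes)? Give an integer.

Eccentricity of each node (its greatest distance to any other): 0:3, 1:4, 2:4, 3:5, 4:3, 5:5, 6:5, 7:5, 8:4, 9:4.
The maximum eccentricity is 5, realized for instance by the pair 7–3 via 7 – 9 – 4 – 0 – 2 – 3. So the diameter is 5.

5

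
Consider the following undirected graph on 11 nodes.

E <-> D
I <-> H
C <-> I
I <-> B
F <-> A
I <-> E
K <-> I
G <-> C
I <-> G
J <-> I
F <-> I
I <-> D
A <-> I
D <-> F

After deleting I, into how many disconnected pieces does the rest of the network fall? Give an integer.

Without I, the remaining ties split the others into: {C, G}; {A, D, E, F}; {B}; {H}; {K}; {J}.
That's 6 separate components.

6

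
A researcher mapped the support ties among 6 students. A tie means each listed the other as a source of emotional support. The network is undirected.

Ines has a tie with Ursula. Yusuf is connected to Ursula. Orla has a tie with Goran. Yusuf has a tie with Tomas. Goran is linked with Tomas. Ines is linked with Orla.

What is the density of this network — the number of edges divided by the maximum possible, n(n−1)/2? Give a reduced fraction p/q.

There are 6 edges and 6 nodes, so the maximum possible is C(6,2) = 15.
Density = 6/15 = 2/5.

2/5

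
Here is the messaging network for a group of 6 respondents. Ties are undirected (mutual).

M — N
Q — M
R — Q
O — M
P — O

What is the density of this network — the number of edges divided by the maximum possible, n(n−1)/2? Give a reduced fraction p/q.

There are 5 edges and 6 nodes, so the maximum possible is C(6,2) = 15.
Density = 5/15 = 1/3.

1/3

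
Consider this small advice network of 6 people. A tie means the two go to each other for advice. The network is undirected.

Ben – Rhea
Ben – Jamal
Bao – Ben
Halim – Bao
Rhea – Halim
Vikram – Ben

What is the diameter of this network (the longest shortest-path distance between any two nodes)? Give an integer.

3

Eccentricity of each node (its greatest distance to any other): Bao:2, Ben:2, Halim:3, Jamal:3, Rhea:2, Vikram:3.
The maximum eccentricity is 3, realized for instance by the pair Halim–Jamal via Halim – Bao – Ben – Jamal. So the diameter is 3.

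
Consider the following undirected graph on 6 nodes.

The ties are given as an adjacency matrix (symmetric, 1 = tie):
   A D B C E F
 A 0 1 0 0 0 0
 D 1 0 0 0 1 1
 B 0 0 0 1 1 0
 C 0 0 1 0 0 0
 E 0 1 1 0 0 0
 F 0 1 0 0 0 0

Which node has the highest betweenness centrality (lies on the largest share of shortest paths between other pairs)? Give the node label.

Unnormalized betweenness of each node: A:0, B:4, C:0, D:7, E:6, F:0.
D has the largest value, 7, making it the main broker — the node through which the most shortest paths run.

D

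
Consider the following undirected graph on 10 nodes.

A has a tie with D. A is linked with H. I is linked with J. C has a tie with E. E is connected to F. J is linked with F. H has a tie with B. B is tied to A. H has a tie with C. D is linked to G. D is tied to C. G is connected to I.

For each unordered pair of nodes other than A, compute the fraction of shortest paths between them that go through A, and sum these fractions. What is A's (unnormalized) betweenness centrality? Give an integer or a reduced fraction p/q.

Pairs whose geodesics pass through A — H–I: 1/2; H–G: 1/2; H–D: 1/2; J–B: 1/2; I–B: 1; G–B: 1; D–B: 1.
All other pairs contribute 0.
Summing the contributions gives betweenness(A) = 5.

5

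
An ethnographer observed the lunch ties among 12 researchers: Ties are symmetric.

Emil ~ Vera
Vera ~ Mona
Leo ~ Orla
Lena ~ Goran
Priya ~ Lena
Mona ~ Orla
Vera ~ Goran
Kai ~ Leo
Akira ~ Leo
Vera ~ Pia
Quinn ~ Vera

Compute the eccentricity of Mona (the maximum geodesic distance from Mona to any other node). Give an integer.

Distances from Mona: Akira:3, Emil:2, Goran:2, Kai:3, Lena:3, Leo:2, Orla:1, Pia:2, Priya:4, Quinn:2, Vera:1.
The largest is 4 (to Priya), so the eccentricity of Mona is 4.

4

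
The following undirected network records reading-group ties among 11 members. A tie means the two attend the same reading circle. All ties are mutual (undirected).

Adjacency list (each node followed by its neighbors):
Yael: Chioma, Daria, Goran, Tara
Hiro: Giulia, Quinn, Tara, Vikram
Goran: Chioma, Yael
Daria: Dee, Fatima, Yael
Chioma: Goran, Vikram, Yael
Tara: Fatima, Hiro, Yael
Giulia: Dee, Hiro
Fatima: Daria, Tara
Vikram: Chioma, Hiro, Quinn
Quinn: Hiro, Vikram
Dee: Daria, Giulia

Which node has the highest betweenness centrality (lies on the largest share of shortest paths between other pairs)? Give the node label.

Unnormalized betweenness of each node: Chioma:67/12, Daria:15/2, Dee:35/12, Fatima:17/12, Giulia:47/12, Goran:0, Hiro:53/4, Quinn:0, Tara:9, Vikram:67/12, Yael:71/6.
Hiro has the largest value, 53/4, making it the main broker — the node through which the most shortest paths run.

Hiro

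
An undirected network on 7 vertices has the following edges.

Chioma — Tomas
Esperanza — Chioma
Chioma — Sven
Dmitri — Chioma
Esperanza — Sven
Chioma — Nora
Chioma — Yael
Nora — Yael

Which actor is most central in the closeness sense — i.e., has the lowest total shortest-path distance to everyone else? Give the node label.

Chioma

Farness (sum of distances to all others) for each node — Chioma:6, Dmitri:11, Esperanza:10, Nora:10, Sven:10, Tomas:11, Yael:10.
The smallest farness is 6, for Chioma, so Chioma has the highest closeness.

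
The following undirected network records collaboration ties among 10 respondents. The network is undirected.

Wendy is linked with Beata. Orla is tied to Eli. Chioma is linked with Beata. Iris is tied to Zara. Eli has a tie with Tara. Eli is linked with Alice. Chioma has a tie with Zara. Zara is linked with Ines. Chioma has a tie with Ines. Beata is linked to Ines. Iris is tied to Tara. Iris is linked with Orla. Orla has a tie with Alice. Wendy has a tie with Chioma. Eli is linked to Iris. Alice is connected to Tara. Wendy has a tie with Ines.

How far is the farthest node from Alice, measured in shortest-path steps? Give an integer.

Distances from Alice: Beata:5, Chioma:4, Eli:1, Ines:4, Iris:2, Orla:1, Tara:1, Wendy:5, Zara:3.
The largest is 5 (to Wendy and Beata), so the eccentricity of Alice is 5.

5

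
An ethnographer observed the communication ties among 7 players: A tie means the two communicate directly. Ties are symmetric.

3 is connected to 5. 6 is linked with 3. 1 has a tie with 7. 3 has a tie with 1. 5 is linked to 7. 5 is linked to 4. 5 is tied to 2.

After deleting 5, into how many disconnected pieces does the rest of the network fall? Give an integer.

3

Without 5, the remaining ties split the others into: {1, 3, 6, 7}; {2}; {4}.
That's 3 separate components.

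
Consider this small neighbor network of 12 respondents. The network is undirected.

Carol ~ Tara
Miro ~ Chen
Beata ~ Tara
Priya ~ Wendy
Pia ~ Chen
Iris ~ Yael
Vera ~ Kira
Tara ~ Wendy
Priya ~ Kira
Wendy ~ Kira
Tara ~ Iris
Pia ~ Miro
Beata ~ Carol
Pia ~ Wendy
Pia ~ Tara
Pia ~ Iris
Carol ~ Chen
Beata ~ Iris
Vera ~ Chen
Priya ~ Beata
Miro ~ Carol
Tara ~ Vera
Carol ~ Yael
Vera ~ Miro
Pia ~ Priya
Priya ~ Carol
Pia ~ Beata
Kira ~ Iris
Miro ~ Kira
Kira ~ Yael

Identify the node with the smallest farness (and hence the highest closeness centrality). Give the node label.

Farness (sum of distances to all others) for each node — Beata:17, Carol:16, Chen:18, Iris:17, Kira:16, Miro:17, Pia:15, Priya:17, Tara:16, Vera:18, Wendy:18, Yael:19.
The smallest farness is 15, for Pia, so Pia has the highest closeness.

Pia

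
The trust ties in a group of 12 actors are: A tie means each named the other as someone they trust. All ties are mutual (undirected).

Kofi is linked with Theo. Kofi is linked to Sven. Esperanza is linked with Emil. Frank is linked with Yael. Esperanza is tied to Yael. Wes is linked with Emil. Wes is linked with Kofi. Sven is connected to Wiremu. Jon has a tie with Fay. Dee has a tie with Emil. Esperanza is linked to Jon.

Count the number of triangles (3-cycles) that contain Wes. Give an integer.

Wes's neighbors are Emil and Kofi, but none of them are tied to each other, so no triangle contains Wes.

0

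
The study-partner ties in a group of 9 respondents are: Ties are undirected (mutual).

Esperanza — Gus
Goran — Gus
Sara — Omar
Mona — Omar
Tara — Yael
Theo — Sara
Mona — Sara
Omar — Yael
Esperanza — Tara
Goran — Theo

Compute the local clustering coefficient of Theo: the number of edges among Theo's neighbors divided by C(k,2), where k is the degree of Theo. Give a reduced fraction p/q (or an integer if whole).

0

Theo's neighbors: Goran and Sara (k = 2).
Possible neighbor pairs: C(2,2) = 1. Edges among them: none → e = 0.
Clustering(Theo) = 0/1.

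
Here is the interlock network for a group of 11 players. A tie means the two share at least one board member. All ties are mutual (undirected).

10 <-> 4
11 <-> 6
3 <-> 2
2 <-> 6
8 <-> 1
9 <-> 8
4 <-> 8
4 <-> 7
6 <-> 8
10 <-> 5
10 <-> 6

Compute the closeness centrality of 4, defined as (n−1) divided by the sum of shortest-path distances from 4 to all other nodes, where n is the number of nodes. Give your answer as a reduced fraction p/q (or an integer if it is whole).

10/21

Distances from 4: 1:2, 2:3, 3:4, 5:2, 6:2, 7:1, 8:1, 9:2, 10:1, 11:3. Sum = 21.
n = 11, so closeness = 10/21.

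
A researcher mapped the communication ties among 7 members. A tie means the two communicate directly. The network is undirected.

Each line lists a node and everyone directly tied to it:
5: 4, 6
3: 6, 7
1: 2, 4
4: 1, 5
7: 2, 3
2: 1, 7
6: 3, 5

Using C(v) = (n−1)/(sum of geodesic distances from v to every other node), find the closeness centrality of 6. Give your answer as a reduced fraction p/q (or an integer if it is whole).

Distances from 6: 1:3, 2:3, 3:1, 4:2, 5:1, 7:2. Sum = 12.
n = 7, so closeness = 6/12 = 1/2.

1/2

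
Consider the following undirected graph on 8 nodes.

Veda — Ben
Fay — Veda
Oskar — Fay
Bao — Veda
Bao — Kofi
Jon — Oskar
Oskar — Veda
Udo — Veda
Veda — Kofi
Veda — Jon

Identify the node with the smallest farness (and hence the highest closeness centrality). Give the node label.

Veda

Farness (sum of distances to all others) for each node — Bao:12, Ben:13, Fay:12, Jon:12, Kofi:12, Oskar:11, Udo:13, Veda:7.
The smallest farness is 7, for Veda, so Veda has the highest closeness.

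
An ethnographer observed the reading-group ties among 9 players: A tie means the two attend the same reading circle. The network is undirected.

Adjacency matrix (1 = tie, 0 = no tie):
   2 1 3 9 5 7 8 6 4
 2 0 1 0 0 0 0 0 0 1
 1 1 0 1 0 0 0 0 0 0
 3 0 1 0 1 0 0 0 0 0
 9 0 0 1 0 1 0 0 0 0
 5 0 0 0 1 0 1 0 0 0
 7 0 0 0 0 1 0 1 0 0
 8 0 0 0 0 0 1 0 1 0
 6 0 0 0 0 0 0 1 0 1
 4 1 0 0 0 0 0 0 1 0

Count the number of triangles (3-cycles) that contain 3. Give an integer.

3's neighbors are 1 and 9, but none of them are tied to each other, so no triangle contains 3.

0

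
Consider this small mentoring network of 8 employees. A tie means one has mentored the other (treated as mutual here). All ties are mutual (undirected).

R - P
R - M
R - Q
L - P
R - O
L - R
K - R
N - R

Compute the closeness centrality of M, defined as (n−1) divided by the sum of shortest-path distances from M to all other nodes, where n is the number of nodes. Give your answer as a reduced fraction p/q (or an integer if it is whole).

Distances from M: K:2, L:2, N:2, O:2, P:2, Q:2, R:1. Sum = 13.
n = 8, so closeness = 7/13.

7/13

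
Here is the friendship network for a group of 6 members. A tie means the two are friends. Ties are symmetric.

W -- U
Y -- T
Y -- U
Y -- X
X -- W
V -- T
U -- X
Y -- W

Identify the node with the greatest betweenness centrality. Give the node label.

Y

Unnormalized betweenness of each node: T:4, U:0, V:0, W:0, X:0, Y:6.
Y has the largest value, 6, making it the main broker — the node through which the most shortest paths run.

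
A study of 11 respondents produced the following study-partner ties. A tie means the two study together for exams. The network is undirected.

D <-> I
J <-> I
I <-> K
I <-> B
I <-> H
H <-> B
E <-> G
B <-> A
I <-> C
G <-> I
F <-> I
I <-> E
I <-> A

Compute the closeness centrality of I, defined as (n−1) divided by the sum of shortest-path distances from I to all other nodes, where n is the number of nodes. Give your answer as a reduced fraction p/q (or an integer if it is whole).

1

Distances from I: A:1, B:1, C:1, D:1, E:1, F:1, G:1, H:1, J:1, K:1. Sum = 10.
n = 11, so closeness = 10/10 = 1.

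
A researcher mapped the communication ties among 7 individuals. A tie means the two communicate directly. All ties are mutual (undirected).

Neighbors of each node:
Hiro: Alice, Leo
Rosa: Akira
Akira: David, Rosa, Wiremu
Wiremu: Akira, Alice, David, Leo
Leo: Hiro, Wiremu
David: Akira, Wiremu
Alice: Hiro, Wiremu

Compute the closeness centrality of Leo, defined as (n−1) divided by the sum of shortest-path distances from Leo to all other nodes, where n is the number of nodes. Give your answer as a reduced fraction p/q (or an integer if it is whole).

6/11

Distances from Leo: Akira:2, Alice:2, David:2, Hiro:1, Rosa:3, Wiremu:1. Sum = 11.
n = 7, so closeness = 6/11.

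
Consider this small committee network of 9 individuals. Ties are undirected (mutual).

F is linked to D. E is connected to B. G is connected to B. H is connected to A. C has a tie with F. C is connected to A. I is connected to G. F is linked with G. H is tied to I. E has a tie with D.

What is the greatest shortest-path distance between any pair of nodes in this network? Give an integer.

Eccentricity of each node (its greatest distance to any other): A:4, B:4, C:3, D:4, E:4, F:3, G:3, H:4, I:3.
The maximum eccentricity is 4, realized for instance by the pair A–E via A – C – F – D – E. So the diameter is 4.

4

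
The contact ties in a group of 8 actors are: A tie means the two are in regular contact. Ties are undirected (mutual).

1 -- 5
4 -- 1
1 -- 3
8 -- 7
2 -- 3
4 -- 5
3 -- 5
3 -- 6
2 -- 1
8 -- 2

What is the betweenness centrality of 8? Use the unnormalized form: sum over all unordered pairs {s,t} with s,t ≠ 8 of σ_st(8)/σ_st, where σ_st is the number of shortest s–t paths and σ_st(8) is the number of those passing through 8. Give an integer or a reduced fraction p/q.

6

Pairs whose geodesics pass through 8 — 5–7: 2/2; 6–7: 1; 4–7: 1; 1–7: 1; 3–7: 1; 2–7: 1.
All other pairs contribute 0.
Summing the contributions gives betweenness(8) = 6.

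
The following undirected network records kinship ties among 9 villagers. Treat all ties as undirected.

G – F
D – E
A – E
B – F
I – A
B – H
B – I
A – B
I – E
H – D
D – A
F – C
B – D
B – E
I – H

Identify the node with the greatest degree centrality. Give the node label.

Degrees — A:4, B:6, C:1, D:4, E:4, F:3, G:1, H:3, I:4.
The maximum is 6, attained only by B.

B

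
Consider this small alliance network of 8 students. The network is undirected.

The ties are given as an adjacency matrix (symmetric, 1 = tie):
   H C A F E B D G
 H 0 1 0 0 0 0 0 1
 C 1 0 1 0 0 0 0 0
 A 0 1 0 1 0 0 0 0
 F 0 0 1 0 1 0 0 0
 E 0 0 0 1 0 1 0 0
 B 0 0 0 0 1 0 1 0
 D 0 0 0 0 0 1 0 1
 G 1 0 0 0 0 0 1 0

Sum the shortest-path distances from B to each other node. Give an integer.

16

Distances from B: A:3, C:4, D:1, E:1, F:2, G:2, H:3.
Sum = 3 + 4 + 1 + 1 + 2 + 2 + 3 = 16.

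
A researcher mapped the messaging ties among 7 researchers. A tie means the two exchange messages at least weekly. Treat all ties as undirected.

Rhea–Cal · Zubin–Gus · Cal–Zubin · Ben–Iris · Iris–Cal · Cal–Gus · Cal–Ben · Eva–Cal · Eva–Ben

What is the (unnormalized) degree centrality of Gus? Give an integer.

Gus is directly tied to Cal and Zubin. That is 2 neighbors, so the degree of Gus is 2.

2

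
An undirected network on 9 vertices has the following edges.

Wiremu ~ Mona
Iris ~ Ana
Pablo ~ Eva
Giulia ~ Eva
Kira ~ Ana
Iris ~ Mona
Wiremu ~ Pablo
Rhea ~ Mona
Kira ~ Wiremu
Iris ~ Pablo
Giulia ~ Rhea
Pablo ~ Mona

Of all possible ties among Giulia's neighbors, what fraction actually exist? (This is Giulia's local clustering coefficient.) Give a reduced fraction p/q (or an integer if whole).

Giulia's neighbors: Eva and Rhea (k = 2).
Possible neighbor pairs: C(2,2) = 1. Edges among them: none → e = 0.
Clustering(Giulia) = 0/1.

0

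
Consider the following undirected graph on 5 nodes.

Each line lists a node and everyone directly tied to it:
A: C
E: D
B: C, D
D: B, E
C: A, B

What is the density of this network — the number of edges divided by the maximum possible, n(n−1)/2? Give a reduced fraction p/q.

2/5

There are 4 edges and 5 nodes, so the maximum possible is C(5,2) = 10.
Density = 4/10 = 2/5.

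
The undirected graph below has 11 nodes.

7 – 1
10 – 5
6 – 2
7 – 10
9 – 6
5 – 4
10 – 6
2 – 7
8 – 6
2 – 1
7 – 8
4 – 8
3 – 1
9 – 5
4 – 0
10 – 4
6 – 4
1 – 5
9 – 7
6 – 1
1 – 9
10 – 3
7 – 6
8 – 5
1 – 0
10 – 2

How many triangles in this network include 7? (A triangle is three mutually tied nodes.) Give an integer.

7's neighbors: 1, 2, 6, 8, 9, and 10.
Neighbor pairs that are themselves tied: 7–1–2; 7–1–6; 7–1–9; 7–2–6; 7–2–10; 7–6–8; 7–6–9; 7–6–10. Each forms one triangle with 7, for 8 in total.

8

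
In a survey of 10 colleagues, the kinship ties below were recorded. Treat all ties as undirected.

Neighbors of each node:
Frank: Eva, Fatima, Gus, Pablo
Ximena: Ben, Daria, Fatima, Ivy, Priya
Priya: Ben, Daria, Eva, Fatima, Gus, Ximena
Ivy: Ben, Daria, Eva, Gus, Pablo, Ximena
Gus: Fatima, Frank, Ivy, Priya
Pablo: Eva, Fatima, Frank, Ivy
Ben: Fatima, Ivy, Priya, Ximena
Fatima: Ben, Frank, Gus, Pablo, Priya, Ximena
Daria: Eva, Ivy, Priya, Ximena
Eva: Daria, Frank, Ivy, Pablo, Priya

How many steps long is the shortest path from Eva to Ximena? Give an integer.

One shortest route is Eva – Ivy – Ximena, which uses 2 edges, and Eva and Ximena are not directly tied, so nothing shorter exists. So d(Eva,Ximena) = 2.

2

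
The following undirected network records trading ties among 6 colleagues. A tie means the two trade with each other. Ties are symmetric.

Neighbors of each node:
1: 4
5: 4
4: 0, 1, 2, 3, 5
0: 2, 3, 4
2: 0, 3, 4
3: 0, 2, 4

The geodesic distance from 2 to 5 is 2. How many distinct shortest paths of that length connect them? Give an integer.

1

The shortest distance is 2, and the only length-2 path is 2–4–5. So there is exactly 1 shortest path.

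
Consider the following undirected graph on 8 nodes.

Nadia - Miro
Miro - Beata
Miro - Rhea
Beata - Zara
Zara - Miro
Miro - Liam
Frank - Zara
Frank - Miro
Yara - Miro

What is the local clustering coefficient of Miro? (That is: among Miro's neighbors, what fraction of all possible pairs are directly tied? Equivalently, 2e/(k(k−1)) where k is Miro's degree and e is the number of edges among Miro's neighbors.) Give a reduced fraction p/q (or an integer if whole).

2/21

Miro's neighbors: Beata, Frank, Liam, Nadia, Rhea, Yara, and Zara (k = 7).
Possible neighbor pairs: C(7,2) = 21. Edges among them: Beata–Zara, Frank–Zara → e = 2.
Clustering(Miro) = 2/21.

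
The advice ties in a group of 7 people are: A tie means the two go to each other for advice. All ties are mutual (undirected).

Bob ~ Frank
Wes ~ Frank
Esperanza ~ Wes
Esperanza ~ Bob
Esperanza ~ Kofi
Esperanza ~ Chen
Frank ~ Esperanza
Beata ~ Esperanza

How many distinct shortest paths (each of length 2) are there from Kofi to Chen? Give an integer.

1

The shortest distance is 2, and the only length-2 path is Kofi–Esperanza–Chen. So there is exactly 1 shortest path.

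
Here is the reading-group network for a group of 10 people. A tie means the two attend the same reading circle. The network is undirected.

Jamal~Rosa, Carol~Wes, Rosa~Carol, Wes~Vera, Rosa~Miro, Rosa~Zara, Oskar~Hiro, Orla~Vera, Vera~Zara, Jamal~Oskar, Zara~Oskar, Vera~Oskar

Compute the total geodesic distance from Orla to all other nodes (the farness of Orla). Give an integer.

Distances from Orla: Carol:3, Hiro:3, Jamal:3, Miro:4, Oskar:2, Rosa:3, Vera:1, Wes:2, Zara:2.
Sum = 3 + 3 + 3 + 4 + 2 + 3 + 1 + 2 + 2 = 23.

23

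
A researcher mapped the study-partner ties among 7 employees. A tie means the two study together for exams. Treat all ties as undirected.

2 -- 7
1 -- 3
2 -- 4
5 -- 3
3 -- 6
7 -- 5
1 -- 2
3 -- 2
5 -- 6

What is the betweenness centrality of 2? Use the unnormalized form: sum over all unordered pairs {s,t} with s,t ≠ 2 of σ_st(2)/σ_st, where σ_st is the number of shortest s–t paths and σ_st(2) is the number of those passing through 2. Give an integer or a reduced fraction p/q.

Pairs whose geodesics pass through 2 — 7–4: 1; 7–1: 1; 7–3: 1/2; 4–6: 1; 4–1: 1; 4–3: 1; 4–5: 2/2.
All other pairs contribute 0.
Summing the contributions gives betweenness(2) = 13/2.

13/2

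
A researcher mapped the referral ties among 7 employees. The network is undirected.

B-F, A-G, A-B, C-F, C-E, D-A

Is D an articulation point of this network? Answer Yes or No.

No

Even without D, every remaining node can still reach every other (the residual graph is connected), so D is not a cut vertex.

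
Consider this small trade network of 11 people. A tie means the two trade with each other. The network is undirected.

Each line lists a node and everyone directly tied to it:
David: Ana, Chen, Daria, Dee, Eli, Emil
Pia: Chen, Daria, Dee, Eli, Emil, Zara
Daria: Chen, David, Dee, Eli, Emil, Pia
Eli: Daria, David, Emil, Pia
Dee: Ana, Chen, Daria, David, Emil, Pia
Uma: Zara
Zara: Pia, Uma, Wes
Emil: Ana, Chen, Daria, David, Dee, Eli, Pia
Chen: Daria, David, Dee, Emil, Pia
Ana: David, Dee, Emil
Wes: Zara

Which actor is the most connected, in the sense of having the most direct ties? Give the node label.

Emil

Degrees — Ana:3, Chen:5, Daria:6, David:6, Dee:6, Eli:4, Emil:7, Pia:6, Uma:1, Wes:1, Zara:3.
The maximum is 7, attained only by Emil.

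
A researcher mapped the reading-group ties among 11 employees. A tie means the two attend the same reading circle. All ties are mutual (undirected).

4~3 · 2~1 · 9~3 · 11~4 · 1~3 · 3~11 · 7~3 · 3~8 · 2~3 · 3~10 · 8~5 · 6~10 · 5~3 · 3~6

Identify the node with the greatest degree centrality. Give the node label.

3

Degrees — 1:2, 2:2, 3:10, 4:2, 5:2, 6:2, 7:1, 8:2, 9:1, 10:2, 11:2.
The maximum is 10, attained only by 3.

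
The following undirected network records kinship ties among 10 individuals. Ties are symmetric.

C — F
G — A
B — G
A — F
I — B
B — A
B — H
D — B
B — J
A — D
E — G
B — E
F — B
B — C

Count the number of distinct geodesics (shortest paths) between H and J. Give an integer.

The shortest distance is 2, and the only length-2 path is H–B–J. So there is exactly 1 shortest path.

1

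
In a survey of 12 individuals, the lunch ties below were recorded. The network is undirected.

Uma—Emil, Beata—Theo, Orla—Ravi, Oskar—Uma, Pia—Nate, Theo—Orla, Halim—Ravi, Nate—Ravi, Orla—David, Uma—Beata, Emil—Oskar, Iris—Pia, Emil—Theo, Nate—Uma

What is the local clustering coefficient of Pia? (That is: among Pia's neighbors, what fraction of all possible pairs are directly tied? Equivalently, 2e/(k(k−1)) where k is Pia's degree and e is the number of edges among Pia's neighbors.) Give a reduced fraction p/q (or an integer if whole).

0

Pia's neighbors: Iris and Nate (k = 2).
Possible neighbor pairs: C(2,2) = 1. Edges among them: none → e = 0.
Clustering(Pia) = 0/1.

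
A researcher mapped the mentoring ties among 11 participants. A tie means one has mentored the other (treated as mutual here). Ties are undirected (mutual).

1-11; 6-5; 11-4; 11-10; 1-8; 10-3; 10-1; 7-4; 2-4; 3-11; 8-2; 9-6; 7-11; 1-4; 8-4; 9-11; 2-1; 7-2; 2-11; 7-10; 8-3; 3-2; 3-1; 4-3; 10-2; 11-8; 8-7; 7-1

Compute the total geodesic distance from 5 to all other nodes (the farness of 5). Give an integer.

34

Distances from 5: 1:4, 2:4, 3:4, 4:4, 6:1, 7:4, 8:4, 9:2, 10:4, 11:3.
Sum = 4 + 4 + 4 + 4 + 1 + 4 + 4 + 2 + 4 + 3 = 34.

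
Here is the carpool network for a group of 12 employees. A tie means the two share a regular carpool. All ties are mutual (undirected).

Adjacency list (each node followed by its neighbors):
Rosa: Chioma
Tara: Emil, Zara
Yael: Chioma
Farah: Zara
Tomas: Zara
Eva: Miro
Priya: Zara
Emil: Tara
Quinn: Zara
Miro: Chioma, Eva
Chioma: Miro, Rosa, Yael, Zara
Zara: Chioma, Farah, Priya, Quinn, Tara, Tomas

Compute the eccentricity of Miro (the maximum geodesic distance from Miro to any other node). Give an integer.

4

Distances from Miro: Chioma:1, Emil:4, Eva:1, Farah:3, Priya:3, Quinn:3, Rosa:2, Tara:3, Tomas:3, Yael:2, Zara:2.
The largest is 4 (to Emil), so the eccentricity of Miro is 4.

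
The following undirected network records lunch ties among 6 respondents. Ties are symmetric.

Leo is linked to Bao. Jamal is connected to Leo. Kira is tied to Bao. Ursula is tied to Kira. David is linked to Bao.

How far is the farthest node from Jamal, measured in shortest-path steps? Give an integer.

Distances from Jamal: Bao:2, David:3, Kira:3, Leo:1, Ursula:4.
The largest is 4 (to Ursula), so the eccentricity of Jamal is 4.

4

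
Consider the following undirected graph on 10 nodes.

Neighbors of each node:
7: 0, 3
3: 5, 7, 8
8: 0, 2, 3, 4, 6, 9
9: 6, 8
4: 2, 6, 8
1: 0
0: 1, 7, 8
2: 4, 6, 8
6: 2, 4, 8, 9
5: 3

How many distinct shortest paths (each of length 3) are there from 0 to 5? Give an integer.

The shortest distance is 3. The length-3 paths are: 0–8–3–5; 0–7–3–5.
That gives 2 distinct shortest paths.

2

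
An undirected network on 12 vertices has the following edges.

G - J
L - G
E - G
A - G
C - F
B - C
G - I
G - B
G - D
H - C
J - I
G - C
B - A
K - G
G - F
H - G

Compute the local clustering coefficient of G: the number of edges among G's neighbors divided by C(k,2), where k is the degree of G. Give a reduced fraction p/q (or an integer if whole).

1/11

G's neighbors: A, B, C, D, E, F, H, I, J, K, and L (k = 11).
Possible neighbor pairs: C(11,2) = 55. Edges among them: A–B, B–C, C–F, C–H, I–J → e = 5.
Clustering(G) = 5/55 = 1/11.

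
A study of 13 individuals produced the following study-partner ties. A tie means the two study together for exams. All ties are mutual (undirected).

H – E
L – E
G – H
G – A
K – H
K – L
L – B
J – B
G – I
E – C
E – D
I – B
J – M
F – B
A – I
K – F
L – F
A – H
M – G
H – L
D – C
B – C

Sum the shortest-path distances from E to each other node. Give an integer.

Distances from E: A:2, B:2, C:1, D:1, F:2, G:2, H:1, I:3, J:3, K:2, L:1, M:3.
Sum = 2 + 2 + 1 + 1 + 2 + 2 + 1 + 3 + 3 + 2 + 1 + 3 = 23.

23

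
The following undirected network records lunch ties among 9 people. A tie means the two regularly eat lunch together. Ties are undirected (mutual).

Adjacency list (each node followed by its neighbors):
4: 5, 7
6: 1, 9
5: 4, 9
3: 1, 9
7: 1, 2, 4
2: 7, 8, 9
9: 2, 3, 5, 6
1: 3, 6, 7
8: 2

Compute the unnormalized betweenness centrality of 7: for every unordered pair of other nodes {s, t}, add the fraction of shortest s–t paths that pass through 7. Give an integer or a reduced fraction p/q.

Pairs whose geodesics pass through 7 — 4–8: 1; 4–1: 1; 4–6: 1/2; 4–2: 1; 4–3: 1/2; 8–1: 1; 5–1: 1/3; 1–2: 1.
All other pairs contribute 0.
Summing the contributions gives betweenness(7) = 19/3.

19/3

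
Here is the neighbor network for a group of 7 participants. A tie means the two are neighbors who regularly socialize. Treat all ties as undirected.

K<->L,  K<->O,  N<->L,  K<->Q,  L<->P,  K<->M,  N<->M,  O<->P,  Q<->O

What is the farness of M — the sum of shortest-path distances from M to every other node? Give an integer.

11

Distances from M: K:1, L:2, N:1, O:2, P:3, Q:2.
Sum = 1 + 2 + 1 + 2 + 3 + 2 = 11.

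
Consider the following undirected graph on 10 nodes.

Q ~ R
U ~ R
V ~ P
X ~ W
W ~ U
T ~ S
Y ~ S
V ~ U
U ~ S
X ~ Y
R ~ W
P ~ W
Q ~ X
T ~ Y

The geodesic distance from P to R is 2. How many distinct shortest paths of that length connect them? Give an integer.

The shortest distance is 2, and the only length-2 path is P–W–R. So there is exactly 1 shortest path.

1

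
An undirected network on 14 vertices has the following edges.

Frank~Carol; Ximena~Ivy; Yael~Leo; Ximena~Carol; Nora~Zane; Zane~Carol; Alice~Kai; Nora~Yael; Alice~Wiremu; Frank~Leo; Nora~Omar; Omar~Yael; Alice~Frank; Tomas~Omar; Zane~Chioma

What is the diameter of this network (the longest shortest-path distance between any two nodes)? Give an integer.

6

Eccentricity of each node (its greatest distance to any other): Alice:5, Carol:4, Chioma:5, Frank:4, Ivy:6, Kai:6, Leo:4, Nora:5, Omar:5, Tomas:6, Wiremu:6, Ximena:5, Yael:5, Zane:4.
The maximum eccentricity is 6, realized for instance by the pair Wiremu–Tomas via Wiremu – Alice – Frank – Leo – Yael – Omar – Tomas. So the diameter is 6.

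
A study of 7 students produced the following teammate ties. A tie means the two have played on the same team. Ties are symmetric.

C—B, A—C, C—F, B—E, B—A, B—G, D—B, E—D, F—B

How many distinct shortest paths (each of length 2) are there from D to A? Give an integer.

1

The shortest distance is 2, and the only length-2 path is D–B–A. So there is exactly 1 shortest path.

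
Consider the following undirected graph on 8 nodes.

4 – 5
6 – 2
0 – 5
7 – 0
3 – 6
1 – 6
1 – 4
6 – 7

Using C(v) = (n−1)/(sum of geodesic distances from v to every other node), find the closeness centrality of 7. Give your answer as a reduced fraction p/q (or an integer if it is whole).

Distances from 7: 0:1, 1:2, 2:2, 3:2, 4:3, 5:2, 6:1. Sum = 13.
n = 8, so closeness = 7/13.

7/13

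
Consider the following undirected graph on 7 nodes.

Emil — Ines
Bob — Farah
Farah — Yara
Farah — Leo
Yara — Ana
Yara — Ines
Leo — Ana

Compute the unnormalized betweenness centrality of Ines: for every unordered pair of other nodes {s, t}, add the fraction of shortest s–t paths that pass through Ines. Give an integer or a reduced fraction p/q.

Pairs whose geodesics pass through Ines — Ana–Emil: 1; Emil–Farah: 1; Emil–Bob: 1; Emil–Yara: 1; Emil–Leo: 2/2.
All other pairs contribute 0.
Summing the contributions gives betweenness(Ines) = 5.

5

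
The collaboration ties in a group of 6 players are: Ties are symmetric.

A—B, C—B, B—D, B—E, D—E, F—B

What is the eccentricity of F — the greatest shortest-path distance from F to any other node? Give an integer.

2

Distances from F: A:2, B:1, C:2, D:2, E:2.
The largest is 2 (to D, C, E, and A), so the eccentricity of F is 2.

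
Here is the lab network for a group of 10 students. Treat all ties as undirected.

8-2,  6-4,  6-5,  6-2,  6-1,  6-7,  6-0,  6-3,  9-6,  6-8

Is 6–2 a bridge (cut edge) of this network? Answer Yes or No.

No

Even without that edge, 6 still reaches 2 via 6 – 8 – 2, so the network stays connected. Not a bridge.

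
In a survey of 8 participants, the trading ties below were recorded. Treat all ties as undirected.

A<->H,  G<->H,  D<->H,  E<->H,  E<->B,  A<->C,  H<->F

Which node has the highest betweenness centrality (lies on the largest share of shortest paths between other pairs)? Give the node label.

H

Unnormalized betweenness of each node: A:6, B:0, C:0, D:0, E:6, F:0, G:0, H:19.
H has the largest value, 19, making it the main broker — the node through which the most shortest paths run.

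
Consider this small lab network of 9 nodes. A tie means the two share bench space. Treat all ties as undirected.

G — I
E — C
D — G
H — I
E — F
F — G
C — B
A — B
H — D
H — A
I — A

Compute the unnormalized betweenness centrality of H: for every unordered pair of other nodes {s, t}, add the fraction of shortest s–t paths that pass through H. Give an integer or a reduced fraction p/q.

3

Pairs whose geodesics pass through H — I–D: 1/2; A–D: 1; B–D: 1; C–D: 1/2.
All other pairs contribute 0.
Summing the contributions gives betweenness(H) = 3.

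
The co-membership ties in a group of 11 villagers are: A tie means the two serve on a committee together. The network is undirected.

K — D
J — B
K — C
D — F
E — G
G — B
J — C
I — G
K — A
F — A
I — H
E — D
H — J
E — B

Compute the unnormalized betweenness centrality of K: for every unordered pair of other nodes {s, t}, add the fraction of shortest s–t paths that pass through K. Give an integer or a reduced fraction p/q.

31/3

Pairs whose geodesics pass through K — I–A: 2/3; H–A: 1; H–F: 2/4; H–D: 1/3; J–A: 1; J–F: 2/3; J–D: 1/2; C–A: 1; C–F: 2/2; C–D: 1; C–E: 1/2; A–D: 1/2; A–E: 1/2; A–B: 2/3 … (+1 more pairs).
All other pairs contribute 0.
Summing the contributions gives betweenness(K) = 31/3.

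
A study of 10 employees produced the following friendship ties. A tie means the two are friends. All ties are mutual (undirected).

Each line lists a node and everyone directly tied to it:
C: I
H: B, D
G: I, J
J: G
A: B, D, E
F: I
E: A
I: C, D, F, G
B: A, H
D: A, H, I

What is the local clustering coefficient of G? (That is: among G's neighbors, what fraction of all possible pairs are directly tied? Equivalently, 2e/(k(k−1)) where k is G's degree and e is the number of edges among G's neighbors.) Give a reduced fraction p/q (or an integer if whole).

G's neighbors: I and J (k = 2).
Possible neighbor pairs: C(2,2) = 1. Edges among them: none → e = 0.
Clustering(G) = 0/1.

0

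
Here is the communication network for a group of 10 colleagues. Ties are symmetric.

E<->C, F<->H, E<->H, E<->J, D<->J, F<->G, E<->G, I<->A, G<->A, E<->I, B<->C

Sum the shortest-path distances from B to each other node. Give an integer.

27

Distances from B: A:4, C:1, D:4, E:2, F:4, G:3, H:3, I:3, J:3.
Sum = 4 + 1 + 4 + 2 + 4 + 3 + 3 + 3 + 3 = 27.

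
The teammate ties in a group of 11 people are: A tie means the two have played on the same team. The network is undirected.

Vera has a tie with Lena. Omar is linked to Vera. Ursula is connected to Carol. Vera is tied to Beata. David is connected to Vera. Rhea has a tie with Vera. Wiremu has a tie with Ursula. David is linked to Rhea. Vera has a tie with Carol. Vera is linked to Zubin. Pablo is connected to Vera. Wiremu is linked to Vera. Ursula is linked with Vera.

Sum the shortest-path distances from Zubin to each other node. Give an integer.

Distances from Zubin: Beata:2, Carol:2, David:2, Lena:2, Omar:2, Pablo:2, Rhea:2, Ursula:2, Vera:1, Wiremu:2.
Sum = 2 + 2 + 2 + 2 + 2 + 2 + 2 + 2 + 1 + 2 = 19.

19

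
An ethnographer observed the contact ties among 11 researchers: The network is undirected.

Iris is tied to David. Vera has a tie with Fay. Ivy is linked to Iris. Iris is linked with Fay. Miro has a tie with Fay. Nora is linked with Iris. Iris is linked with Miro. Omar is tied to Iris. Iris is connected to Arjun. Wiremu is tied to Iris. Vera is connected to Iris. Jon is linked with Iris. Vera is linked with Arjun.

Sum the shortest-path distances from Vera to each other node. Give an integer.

Distances from Vera: Arjun:1, David:2, Fay:1, Iris:1, Ivy:2, Jon:2, Miro:2, Nora:2, Omar:2, Wiremu:2.
Sum = 1 + 2 + 1 + 1 + 2 + 2 + 2 + 2 + 2 + 2 = 17.

17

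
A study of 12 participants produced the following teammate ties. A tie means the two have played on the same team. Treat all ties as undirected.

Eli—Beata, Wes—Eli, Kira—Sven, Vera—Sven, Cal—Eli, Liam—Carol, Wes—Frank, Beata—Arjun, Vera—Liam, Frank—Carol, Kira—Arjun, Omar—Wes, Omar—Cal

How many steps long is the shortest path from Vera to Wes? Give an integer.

4

One shortest route is Vera – Liam – Carol – Frank – Wes, which uses 4 edges, and at distance 3 from Vera we only reach {Arjun, Frank}, which does not include Wes. So d(Vera,Wes) = 4.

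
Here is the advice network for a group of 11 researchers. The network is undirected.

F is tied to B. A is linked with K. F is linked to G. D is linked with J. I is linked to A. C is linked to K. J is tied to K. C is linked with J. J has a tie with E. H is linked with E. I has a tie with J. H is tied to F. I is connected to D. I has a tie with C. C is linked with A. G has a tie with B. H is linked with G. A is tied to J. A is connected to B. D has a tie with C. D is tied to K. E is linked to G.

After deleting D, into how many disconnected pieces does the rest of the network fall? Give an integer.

1

D's neighbors (C, I, J, and K) remain reachable from one another through other ties, so the rest of the network stays in one piece.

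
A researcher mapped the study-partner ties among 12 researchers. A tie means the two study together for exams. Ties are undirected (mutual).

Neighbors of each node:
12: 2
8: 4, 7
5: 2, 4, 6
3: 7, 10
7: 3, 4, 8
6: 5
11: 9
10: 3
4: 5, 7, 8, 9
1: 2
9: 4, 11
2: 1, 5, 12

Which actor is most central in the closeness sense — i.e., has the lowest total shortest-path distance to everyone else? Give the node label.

4

Farness (sum of distances to all others) for each node — 1:39, 2:29, 3:34, 4:21, 5:23, 6:33, 7:26, 8:28, 9:29, 10:44, 11:39, 12:39.
The smallest farness is 21, for 4, so 4 has the highest closeness.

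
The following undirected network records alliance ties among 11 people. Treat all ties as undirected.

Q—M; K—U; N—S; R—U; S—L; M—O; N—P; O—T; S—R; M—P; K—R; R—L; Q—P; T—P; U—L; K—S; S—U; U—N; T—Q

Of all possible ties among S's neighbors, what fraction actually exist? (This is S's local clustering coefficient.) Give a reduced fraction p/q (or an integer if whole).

3/5

S's neighbors: K, L, N, R, and U (k = 5).
Possible neighbor pairs: C(5,2) = 10. Edges among them: K–R, K–U, L–R, L–U, N–U, R–U → e = 6.
Clustering(S) = 6/10 = 3/5.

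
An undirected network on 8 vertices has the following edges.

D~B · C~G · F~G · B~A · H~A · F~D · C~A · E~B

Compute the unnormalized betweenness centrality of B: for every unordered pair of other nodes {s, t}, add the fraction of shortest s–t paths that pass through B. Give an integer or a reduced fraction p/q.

19/2

Pairs whose geodesics pass through B — C–D: 1/2; C–E: 1; D–H: 1; D–A: 1; D–E: 1; H–F: 1/2; H–E: 1; A–F: 1/2; A–E: 1; F–E: 1; E–G: 2/2.
All other pairs contribute 0.
Summing the contributions gives betweenness(B) = 19/2.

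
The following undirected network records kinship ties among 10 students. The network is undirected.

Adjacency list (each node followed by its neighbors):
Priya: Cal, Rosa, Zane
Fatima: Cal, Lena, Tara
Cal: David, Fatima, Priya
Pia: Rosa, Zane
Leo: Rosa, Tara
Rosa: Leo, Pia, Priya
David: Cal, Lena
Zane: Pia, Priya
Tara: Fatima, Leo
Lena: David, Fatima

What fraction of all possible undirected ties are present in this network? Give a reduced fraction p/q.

There are 12 edges and 10 nodes, so the maximum possible is C(10,2) = 45.
Density = 12/45 = 4/15.

4/15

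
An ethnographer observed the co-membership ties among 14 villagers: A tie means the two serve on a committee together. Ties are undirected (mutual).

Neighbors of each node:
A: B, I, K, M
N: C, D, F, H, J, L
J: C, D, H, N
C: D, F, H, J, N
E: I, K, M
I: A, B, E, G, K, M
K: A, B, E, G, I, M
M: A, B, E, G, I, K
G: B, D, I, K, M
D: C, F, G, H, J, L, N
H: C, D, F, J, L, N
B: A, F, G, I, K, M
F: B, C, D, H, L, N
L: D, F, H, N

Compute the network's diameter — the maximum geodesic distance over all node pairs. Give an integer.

4

Eccentricity of each node (its greatest distance to any other): A:4, B:3, C:4, D:3, E:4, F:3, G:2, H:4, I:3, J:4, K:3, L:4, M:3, N:4.
The maximum eccentricity is 4, realized for instance by the pair N–E via N – D – G – I – E. So the diameter is 4.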